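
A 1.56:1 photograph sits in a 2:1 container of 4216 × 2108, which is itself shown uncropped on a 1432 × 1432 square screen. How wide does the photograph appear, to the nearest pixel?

1117 px

1.56:1 in 4216×2108: fills the height, so the photograph is 3288.48 × 2108.00.
2:1 in 1432×1432: fills the width, so the intermediate becomes 1432.00 × 716.00 — a scale of ×0.3397.
So the photograph's width is 3288.48 × 0.3397 ≈ 1116.96.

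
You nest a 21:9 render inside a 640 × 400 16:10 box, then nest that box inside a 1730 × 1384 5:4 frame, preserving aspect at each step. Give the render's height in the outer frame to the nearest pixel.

First fit — 21:9 into 640×400 spans the width: 640.00 × 274.29.
The 16:10 canvas is width-limited in 1730×1384, giving 1730.00 × 1081.25; scale factor 2.7031.
The render scales with it: height 274.29 × 2.7031 ≈ 741.43.

741 px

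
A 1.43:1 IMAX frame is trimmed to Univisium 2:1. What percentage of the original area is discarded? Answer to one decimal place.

28.5%

The width stays; only height is cut (since Univisium 2:1 is wider than 1.43:1 IMAX).
Fraction kept = (1.430)/(2.000) ≈ 71.50%, so 28.50% is lost.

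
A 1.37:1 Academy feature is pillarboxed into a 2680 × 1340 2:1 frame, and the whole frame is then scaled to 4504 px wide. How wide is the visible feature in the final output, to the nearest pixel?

At 2680×1340 the feature is height-limited, so width = 1340 × 1.370 ≈ 1835.80 px.
Scaling 2680 → 4504 is ×1.6806, so the width becomes 1835.80 × 1.6806 ≈ 3085.24 px.

3085 px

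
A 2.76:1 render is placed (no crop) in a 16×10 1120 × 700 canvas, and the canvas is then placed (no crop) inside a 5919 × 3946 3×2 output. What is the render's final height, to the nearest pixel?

2.76:1 in 1120×700: fills the width, so the render is 1120.00 × 405.80.
The 16×10 canvas is width-limited in 5919×3946, giving 5919.00 × 3699.38; scale factor 5.2848.
Applying the same ×5.2848: 405.80 → 2144.57.

2145 px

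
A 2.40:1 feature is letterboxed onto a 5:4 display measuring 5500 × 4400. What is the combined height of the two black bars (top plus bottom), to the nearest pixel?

2108 px

2.40:1 (2.400) > 5:4 (1.250), so the feature fills the width.
The feature is 5500 / 2.400 ≈ 2291.67 px tall.
Black = 4400 − 2291.67 = 2108.33 px.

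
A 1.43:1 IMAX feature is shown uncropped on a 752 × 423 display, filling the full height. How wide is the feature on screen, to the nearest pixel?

605 px

That makes the image 604.89 px wide (423 × 1.430).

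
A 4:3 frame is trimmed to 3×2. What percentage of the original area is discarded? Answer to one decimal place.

11.1%

The width stays; only height is cut (since 3×2 is wider than 4:3).
(1.333)/(1.500) ≈ 0.889 of the area survives, leaving 11.11% discarded.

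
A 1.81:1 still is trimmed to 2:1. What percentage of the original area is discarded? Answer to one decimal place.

9.5%

2:1 is wider than 1.81:1, so the crop keeps the full width and trims the height.
Area ratio = (1.810)/(2.000) = 90.50%; the remaining 9.50% is cropped out.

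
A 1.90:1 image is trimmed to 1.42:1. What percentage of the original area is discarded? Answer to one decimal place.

1.42:1 is narrower than 1.90:1, so the crop keeps the full height and trims the width.
Area ratio = (1.420)/(1.900) = 74.74%; the remaining 25.26% is cropped out.

25.3%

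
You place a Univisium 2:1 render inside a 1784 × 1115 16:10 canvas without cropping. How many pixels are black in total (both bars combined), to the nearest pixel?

397832 pixels

Univisium 2:1 (2.000) > 16:10 (1.600), so the render fills the width.
That makes the image 892.0000 px tall (1784 × 1/2).
Black = 1115 − 892.0000 = 223.0000 px.
Bar area = 223.0000 × 1784 ≈ 397832 px.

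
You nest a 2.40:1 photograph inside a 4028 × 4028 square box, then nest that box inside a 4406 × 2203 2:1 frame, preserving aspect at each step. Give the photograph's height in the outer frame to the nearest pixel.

2.40:1 in 4028×4028: fills the width, so the photograph is 4028.00 × 1678.33.
square in 4406×2203: fills the height, so the intermediate becomes 2203.00 × 2203.00 — a scale of ×0.5469.
Applying the same ×0.5469: 1678.33 → 917.92.

918 px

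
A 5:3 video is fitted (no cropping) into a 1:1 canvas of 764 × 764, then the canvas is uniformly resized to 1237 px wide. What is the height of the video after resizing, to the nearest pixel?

At 764×764 the video is width-limited, so height = 764 × 3/5 ≈ 458.40 px.
Scaling 764 → 1237 is ×1.6191, so the height becomes 458.40 × 1.6191 ≈ 742.20 px.

742 px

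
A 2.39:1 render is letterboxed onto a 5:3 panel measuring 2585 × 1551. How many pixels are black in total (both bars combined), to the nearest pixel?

1213425 pixels

Since 2.390 > 1.667, the render is width-limited.
That makes the image 1081.5900 px tall (2585 / 2.390).
1551 − 1081.5900 = 469.4100 px of bars.
Across the 2585-px span: 469.4100 × 2585 ≈ 1213425 px.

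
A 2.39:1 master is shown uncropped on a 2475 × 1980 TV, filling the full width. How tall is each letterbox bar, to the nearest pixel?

Content height = 2475 / 2.390 ≈ 1035.56 px.
1980 − 1035.56 = 944.44 px of bars (472.22 each).

472 px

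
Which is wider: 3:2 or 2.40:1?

2.40:1

3:2 = 1.5 and 2.4; 2.4 > 1.5.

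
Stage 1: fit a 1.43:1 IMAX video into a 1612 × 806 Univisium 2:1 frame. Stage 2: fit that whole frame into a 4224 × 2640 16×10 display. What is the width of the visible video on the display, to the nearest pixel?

Inside the 1612×806 canvas the video is height-limited at 1152.58 × 806.00.
Second fit — the Univisium 2:1 canvas into 4224×2640 spans the width: 4224.00 × 2112.00 (×2.6203 from 1612×806).
So the video's width is 1152.58 × 2.6203 ≈ 3020.16.

3020 px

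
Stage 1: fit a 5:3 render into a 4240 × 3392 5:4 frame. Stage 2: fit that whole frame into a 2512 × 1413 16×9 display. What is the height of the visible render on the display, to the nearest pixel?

1060 px

5:3 in 4240×3392: fills the width, so the render is 4240.00 × 2544.00.
The 5:4 canvas is height-limited in 2512×1413, giving 1766.25 × 1413.00; scale factor 0.4166.
So the render's height is 2544.00 × 0.4166 ≈ 1059.75.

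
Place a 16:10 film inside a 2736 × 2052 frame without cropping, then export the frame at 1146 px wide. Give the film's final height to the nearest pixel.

Fitted into 2736×2052, the film spans the width; its height is 2736 × 10/16 ≈ 1710.00 px.
The frame scales by 1146/2736 = 0.4189; 1710.00 × 0.4189 ≈ 716.25 px.

716 px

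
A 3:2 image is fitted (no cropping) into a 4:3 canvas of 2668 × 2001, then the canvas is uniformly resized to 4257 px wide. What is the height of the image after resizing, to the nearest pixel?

At 2668×2001 the image is width-limited, so height = 2668 × 2/3 ≈ 1778.67 px.
Resizing to 4257 px wide multiplies everything by 1.5956: 1778.67 → 2838.00 px.

2838 px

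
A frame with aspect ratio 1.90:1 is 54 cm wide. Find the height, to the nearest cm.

28 cm

Height = 54 / 1.900 = 28.42.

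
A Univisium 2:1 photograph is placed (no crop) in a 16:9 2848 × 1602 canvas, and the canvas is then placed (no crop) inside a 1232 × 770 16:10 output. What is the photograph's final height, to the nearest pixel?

616 px

Inside the 2848×1602 canvas the photograph is width-limited at 2848.00 × 1424.00.
16:9 in 1232×770: fills the width, so the intermediate becomes 1232.00 × 693.00 — a scale of ×0.4326.
The photograph scales with it: height 1424.00 × 0.4326 ≈ 616.00.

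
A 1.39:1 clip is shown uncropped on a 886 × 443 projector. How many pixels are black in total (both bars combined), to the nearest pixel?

Since 1.390 < 2.000, the clip is height-limited.
The clip is 443 × 1.390 ≈ 615.7700 px wide.
Black = 886 − 615.7700 = 270.2300 px.
Bar area = 270.2300 × 443 ≈ 119712 px.

119712 pixels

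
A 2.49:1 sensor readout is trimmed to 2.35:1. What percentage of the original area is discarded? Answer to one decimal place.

5.6%

Going from 2.49:1 to 2.35:1 means cutting width while keeping height.
Area ratio = (2.350)/(2.490) = 94.38%; the remaining 5.62% is cropped out.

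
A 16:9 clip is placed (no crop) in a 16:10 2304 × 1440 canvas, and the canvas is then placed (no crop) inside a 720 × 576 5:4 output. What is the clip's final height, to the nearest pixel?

16:9 in 2304×1440: fills the width, so the clip is 2304.00 × 1296.00.
The 16:10 canvas is width-limited in 720×576, giving 720.00 × 450.00; scale factor 0.3125.
The clip scales with it: height 1296.00 × 0.3125 ≈ 405.00.

405 px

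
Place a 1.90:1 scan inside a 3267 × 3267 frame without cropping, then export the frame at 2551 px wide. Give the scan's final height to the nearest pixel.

In the 3267×3267 frame the scan fills the width: height = 3267 / 1.900 ≈ 1719.47 px.
Scaling 3267 → 2551 is ×0.7808, so the height becomes 1719.47 × 0.7808 ≈ 1342.63 px.

1343 px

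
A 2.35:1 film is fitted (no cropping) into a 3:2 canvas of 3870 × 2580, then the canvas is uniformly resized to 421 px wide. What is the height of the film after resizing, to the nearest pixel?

Fitted into 3870×2580, the film spans the width; its height is 3870 / 2.350 ≈ 1646.81 px.
Resizing to 421 px wide multiplies everything by 0.1088: 1646.81 → 179.15 px.

179 px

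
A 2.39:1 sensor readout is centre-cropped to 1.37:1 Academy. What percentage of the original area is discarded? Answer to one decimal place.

1.37:1 Academy is narrower than 2.39:1, so the crop keeps the full height and trims the width.
Fraction kept = (1.370)/(2.390) ≈ 57.32%, so 42.68% is lost.

42.7%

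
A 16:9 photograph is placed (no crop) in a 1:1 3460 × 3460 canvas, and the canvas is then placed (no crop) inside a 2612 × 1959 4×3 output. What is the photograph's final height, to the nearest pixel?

1102 px

16:9 in 3460×3460: fills the width, so the photograph is 3460.00 × 1946.25.
The 1:1 canvas is height-limited in 2612×1959, giving 1959.00 × 1959.00; scale factor 0.5662.
So the photograph's height is 1946.25 × 0.5662 ≈ 1101.94.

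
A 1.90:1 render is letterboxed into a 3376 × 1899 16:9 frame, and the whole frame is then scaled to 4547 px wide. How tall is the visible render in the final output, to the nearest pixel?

In the 3376×1899 frame the render fills the width: height = 3376 / 1.900 ≈ 1776.84 px.
Resizing to 4547 px wide multiplies everything by 1.3469: 1776.84 → 2393.16 px.

2393 px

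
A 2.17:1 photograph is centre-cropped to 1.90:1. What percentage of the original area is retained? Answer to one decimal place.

87.6%

The height stays; only width is cut (since 1.90:1 is narrower than 2.17:1).
Fraction kept = (1.900)/(2.170) ≈ 87.56%.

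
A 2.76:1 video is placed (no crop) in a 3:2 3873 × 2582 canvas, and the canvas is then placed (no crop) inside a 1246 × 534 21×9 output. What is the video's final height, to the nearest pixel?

Inside the 3873×2582 canvas the video is width-limited at 3873.00 × 1403.26.
3:2 in 1246×534: fills the height, so the intermediate becomes 801.00 × 534.00 — a scale of ×0.2068.
The video scales with it: height 1403.26 × 0.2068 ≈ 290.22.

290 px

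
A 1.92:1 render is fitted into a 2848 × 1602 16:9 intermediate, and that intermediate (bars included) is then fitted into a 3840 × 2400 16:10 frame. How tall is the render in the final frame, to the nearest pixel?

2000 px

Inside the 2848×1602 canvas the render is width-limited at 2848.00 × 1483.33.
The 16:9 canvas is width-limited in 3840×2400, giving 3840.00 × 2160.00; scale factor 1.3483.
The render scales with it: height 1483.33 × 1.3483 ≈ 2000.00.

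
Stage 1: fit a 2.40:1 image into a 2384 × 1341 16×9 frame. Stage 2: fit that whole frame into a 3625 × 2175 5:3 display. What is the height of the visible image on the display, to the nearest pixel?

First fit — 2.40:1 into 2384×1341 spans the width: 2384.00 × 993.33.
Second fit — the 16×9 canvas into 3625×2175 spans the width: 3625.00 × 2039.06 (×1.5206 from 2384×1341).
The image scales with it: height 993.33 × 1.5206 ≈ 1510.42.

1510 px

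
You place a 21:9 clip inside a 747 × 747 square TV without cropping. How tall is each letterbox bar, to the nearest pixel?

213 px

Since 2.333 > 1.000, the clip is width-limited.
That makes the image 320.14 px tall (747 × 9/21).
747 − 320.14 = 426.86 px of bars (213.43 each).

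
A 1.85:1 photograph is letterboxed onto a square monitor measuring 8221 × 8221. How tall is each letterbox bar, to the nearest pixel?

1889 px

Since 1.850 > 1.000, the photograph is width-limited.
That makes the image 4443.78 px tall (8221 / 1.850).
Leftover height: 8221 − 4443.78 = 3777.22 px → 1888.61 each side.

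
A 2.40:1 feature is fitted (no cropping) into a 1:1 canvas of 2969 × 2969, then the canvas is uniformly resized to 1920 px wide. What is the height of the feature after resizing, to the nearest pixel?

800 px

In the 2969×2969 frame the feature fills the width: height = 2969 / 2.400 ≈ 1237.08 px.
Resizing to 1920 px wide multiplies everything by 0.6467: 1237.08 → 800.00 px.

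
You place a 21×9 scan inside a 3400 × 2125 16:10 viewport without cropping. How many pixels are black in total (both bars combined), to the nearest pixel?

2270714 pixels

21×9 is wider than 16:10, so it spans the full width.
The scan is 3400 × 9/21 ≈ 1457.1429 px tall.
Leftover height: 2125 − 1457.1429 = 667.8571 px.
Across the 3400-px span: 667.8571 × 3400 ≈ 2270714 px.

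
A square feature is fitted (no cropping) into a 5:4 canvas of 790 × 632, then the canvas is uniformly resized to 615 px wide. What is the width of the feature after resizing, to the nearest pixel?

At 790×632 the feature is height-limited, so width = 632 × 1/1 ≈ 632.00 px.
Scaling 790 → 615 is ×0.7785, so the width becomes 632.00 × 0.7785 ≈ 492.00 px.

492 px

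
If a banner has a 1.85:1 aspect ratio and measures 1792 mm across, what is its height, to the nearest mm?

At 1.85:1, 1792 / 1.850 ≈ 968.65.

969 mm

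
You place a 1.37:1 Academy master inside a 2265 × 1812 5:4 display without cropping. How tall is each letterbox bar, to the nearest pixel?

Since 1.370 > 1.250, the master is width-limited.
That makes the image 1653.28 px tall (2265 / 1.370).
Leftover height: 1812 − 1653.28 = 158.72 px → 79.36 each side.

79 px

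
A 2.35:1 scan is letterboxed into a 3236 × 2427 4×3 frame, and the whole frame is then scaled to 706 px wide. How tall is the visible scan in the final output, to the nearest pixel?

300 px

At 3236×2427 the scan is width-limited, so height = 3236 / 2.350 ≈ 1377.02 px.
Resizing to 706 px wide multiplies everything by 0.2182: 1377.02 → 300.43 px.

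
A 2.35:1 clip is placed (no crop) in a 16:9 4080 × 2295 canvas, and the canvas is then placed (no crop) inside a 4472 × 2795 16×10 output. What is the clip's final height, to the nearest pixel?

2.35:1 in 4080×2295: fills the width, so the clip is 4080.00 × 1736.17.
The 16:9 canvas is width-limited in 4472×2795, giving 4472.00 × 2515.50; scale factor 1.0961.
Applying the same ×1.0961: 1736.17 → 1902.98.

1903 px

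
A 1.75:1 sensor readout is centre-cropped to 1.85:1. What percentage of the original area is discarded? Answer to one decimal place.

5.4%

1.85:1 is wider than 1.75:1, so the crop keeps the full width and trims the height.
Fraction kept = (1.750)/(1.850) ≈ 94.59%, so 5.41% is lost.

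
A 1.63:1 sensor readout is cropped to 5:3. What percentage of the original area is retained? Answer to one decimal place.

97.8%

The width stays; only height is cut (since 5:3 is wider than 1.63:1).
Area ratio = (1.630)/(1.667) = 97.80% retained.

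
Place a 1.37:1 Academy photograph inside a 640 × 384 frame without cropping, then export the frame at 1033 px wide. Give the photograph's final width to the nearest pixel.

849 px

In the 640×384 frame the photograph fills the height: width = 384 × 1.370 ≈ 526.08 px.
Resizing to 1033 px wide multiplies everything by 1.6141: 526.08 → 849.13 px.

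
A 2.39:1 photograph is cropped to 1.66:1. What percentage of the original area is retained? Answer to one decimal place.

1.66:1 is narrower than 2.39:1, so the crop keeps the full height and trims the width.
Area ratio = (1.660)/(2.390) = 69.46% retained.

69.5%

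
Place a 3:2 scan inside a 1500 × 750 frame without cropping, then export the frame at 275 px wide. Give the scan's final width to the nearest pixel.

Fitted into 1500×750, the scan spans the height; its width is 750 × 3/2 ≈ 1125.00 px.
Resizing to 275 px wide multiplies everything by 0.1833: 1125.00 → 206.25 px.

206 px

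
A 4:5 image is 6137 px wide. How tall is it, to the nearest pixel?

7671 px

Height = 6137 × 5/4 = 7671.25.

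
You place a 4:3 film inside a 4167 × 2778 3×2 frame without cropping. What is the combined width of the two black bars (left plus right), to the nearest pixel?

Since 1.333 < 1.500, the film is height-limited.
The film is 2778 × 4/3 ≈ 3704.00 px wide.
4167 − 3704.00 = 463.00 px of bars.

463 px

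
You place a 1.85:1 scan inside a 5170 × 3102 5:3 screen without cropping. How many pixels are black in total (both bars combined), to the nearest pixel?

1589286 pixels

1.85:1 (1.850) > 5:3 (1.667), so the scan fills the width.
The scan is 5170 / 1.850 ≈ 2794.5946 px tall.
Leftover height: 3102 − 2794.5946 = 307.4054 px.
Bar area = 307.4054 × 5170 ≈ 1589286 px.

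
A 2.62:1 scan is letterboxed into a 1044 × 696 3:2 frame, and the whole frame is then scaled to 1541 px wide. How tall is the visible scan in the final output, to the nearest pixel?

At 1044×696 the scan is width-limited, so height = 1044 / 2.620 ≈ 398.47 px.
Scaling 1044 → 1541 is ×1.4761, so the height becomes 398.47 × 1.4761 ≈ 588.17 px.

588 px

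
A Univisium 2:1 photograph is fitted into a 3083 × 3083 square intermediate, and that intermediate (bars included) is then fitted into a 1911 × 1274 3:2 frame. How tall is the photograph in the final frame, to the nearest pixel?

Univisium 2:1 in 3083×3083: fills the width, so the photograph is 3083.00 × 1541.50.
The square canvas is height-limited in 1911×1274, giving 1274.00 × 1274.00; scale factor 0.4132.
The photograph scales with it: height 1541.50 × 0.4132 ≈ 637.00.

637 px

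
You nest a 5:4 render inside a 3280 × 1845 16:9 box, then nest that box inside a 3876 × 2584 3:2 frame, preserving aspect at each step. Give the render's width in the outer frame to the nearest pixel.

2725 px

5:4 in 3280×1845: fills the height, so the render is 2306.25 × 1845.00.
Second fit — the 16:9 canvas into 3876×2584 spans the width: 3876.00 × 2180.25 (×1.1817 from 3280×1845).
So the render's width is 2306.25 × 1.1817 ≈ 2725.31.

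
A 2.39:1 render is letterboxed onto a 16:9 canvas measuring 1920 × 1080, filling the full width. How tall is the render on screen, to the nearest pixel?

Content height = 1920 / 2.390 ≈ 803.35 px.

803 px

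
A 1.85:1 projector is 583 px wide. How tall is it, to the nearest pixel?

583 / 1.850 = 315.14.

315 px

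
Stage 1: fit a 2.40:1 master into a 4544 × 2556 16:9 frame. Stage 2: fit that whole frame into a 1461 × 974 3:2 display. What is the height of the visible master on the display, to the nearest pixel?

2.40:1 in 4544×2556: fills the width, so the master is 4544.00 × 1893.33.
The 16:9 canvas is width-limited in 1461×974, giving 1461.00 × 821.81; scale factor 0.3215.
So the master's height is 1893.33 × 0.3215 ≈ 608.75.

609 px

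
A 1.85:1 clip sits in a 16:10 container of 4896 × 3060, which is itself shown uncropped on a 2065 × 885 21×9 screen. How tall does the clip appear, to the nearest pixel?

765 px

1.85:1 in 4896×3060: fills the width, so the clip is 4896.00 × 2646.49.
16:10 in 2065×885: fills the height, so the intermediate becomes 1416.00 × 885.00 — a scale of ×0.2892.
So the clip's height is 2646.49 × 0.2892 ≈ 765.41.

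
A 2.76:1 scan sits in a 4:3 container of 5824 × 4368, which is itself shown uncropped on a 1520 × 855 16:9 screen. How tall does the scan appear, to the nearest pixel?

413 px

Inside the 5824×4368 canvas the scan is width-limited at 5824.00 × 2110.14.
Second fit — the 4:3 canvas into 1520×855 spans the height: 1140.00 × 855.00 (×0.1957 from 5824×4368).
So the scan's height is 2110.14 × 0.1957 ≈ 413.04.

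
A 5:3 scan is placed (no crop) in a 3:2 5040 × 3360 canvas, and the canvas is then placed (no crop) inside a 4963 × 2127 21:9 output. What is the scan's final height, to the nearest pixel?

Inside the 5040×3360 canvas the scan is width-limited at 5040.00 × 3024.00.
Second fit — the 3:2 canvas into 4963×2127 spans the height: 3190.50 × 2127.00 (×0.6330 from 5040×3360).
The scan scales with it: height 3024.00 × 0.6330 ≈ 1914.30.

1914 px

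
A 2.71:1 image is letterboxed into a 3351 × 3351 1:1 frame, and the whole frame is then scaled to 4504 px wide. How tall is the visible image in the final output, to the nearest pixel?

At 3351×3351 the image is width-limited, so height = 3351 / 2.710 ≈ 1236.53 px.
Scaling 3351 → 4504 is ×1.3441, so the height becomes 1236.53 × 1.3441 ≈ 1661.99 px.

1662 px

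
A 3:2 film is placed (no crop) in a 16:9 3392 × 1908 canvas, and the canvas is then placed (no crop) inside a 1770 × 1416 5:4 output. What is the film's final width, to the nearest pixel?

3:2 in 3392×1908: fills the height, so the film is 2862.00 × 1908.00.
16:9 in 1770×1416: fills the width, so the intermediate becomes 1770.00 × 995.62 — a scale of ×0.5218.
So the film's width is 2862.00 × 0.5218 ≈ 1493.44.

1493 px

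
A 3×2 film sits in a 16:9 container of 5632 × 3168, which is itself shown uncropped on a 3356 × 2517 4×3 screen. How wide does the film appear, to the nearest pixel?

2832 px

Inside the 5632×3168 canvas the film is height-limited at 4752.00 × 3168.00.
The 16:9 canvas is width-limited in 3356×2517, giving 3356.00 × 1887.75; scale factor 0.5959.
The film scales with it: width 4752.00 × 0.5959 ≈ 2831.62.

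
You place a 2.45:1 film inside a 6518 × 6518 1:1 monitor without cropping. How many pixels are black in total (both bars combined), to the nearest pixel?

25143784 pixels

2.45:1 is wider than 1:1, so it spans the full width.
The film is 6518 / 2.450 ≈ 2660.4082 px tall.
Black = 6518 − 2660.4082 = 3857.5918 px.
Across the 6518-px span: 3857.5918 × 6518 ≈ 25143784 px.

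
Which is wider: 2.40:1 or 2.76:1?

2.4 and 2.76; 2.76 > 2.4.

2.76:1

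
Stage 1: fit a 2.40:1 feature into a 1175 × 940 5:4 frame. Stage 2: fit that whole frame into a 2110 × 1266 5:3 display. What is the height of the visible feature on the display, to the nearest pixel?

2.40:1 in 1175×940: fills the width, so the feature is 1175.00 × 489.58.
5:4 in 2110×1266: fills the height, so the intermediate becomes 1582.50 × 1266.00 — a scale of ×1.3468.
The feature scales with it: height 489.58 × 1.3468 ≈ 659.38.

659 px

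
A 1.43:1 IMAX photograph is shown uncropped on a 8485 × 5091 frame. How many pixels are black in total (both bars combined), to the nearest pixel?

6133993 pixels

1.43:1 IMAX (1.430) < 5:3 (1.667), so the photograph fills the height.
The photograph is 5091 × 1.430 ≈ 7280.1300 px wide.
Black = 8485 − 7280.1300 = 1204.8700 px.
Across the 5091-px span: 1204.8700 × 5091 ≈ 6133993 px.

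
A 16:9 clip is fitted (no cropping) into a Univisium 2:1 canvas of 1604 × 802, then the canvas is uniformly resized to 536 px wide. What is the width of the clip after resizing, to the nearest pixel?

Fitted into 1604×802, the clip spans the height; its width is 802 × 16/9 ≈ 1425.78 px.
Scaling 1604 → 536 is ×0.3342, so the width becomes 1425.78 × 0.3342 ≈ 476.44 px.

476 px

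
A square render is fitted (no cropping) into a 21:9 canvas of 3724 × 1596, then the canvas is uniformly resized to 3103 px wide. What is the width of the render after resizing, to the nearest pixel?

In the 3724×1596 frame the render fills the height: width = 1596 × 1/1 ≈ 1596.00 px.
Scaling 3724 → 3103 is ×0.8332, so the width becomes 1596.00 × 0.8332 ≈ 1329.86 px.

1330 px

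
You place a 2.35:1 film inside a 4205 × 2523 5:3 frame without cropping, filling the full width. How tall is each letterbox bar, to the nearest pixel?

367 px

That makes the image 1789.36 px tall (4205 / 2.350).
Leftover height: 2523 − 1789.36 = 733.64 px → 366.82 each side.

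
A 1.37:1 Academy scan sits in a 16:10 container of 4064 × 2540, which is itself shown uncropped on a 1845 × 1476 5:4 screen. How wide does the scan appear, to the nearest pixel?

1580 px

Inside the 4064×2540 canvas the scan is height-limited at 3479.80 × 2540.00.
The 16:10 canvas is width-limited in 1845×1476, giving 1845.00 × 1153.12; scale factor 0.4540.
The scan scales with it: width 3479.80 × 0.4540 ≈ 1579.78.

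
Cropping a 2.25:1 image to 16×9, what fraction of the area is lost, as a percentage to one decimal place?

16×9 is narrower than 2.25:1, so the crop keeps the full height and trims the width.
Fraction kept = (1.778)/(2.250) ≈ 79.01%, so 20.99% is lost.

21.0%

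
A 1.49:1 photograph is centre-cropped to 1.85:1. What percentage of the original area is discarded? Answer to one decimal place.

19.5%

1.85:1 is wider than 1.49:1, so the crop keeps the full width and trims the height.
(1.490)/(1.850) ≈ 0.805 of the area survives, leaving 19.46% discarded.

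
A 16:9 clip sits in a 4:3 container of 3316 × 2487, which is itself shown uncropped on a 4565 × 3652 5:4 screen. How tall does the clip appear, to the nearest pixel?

First fit — 16:9 into 3316×2487 spans the width: 3316.00 × 1865.25.
The 4:3 canvas is width-limited in 4565×3652, giving 4565.00 × 3423.75; scale factor 1.3767.
The clip scales with it: height 1865.25 × 1.3767 ≈ 2567.81.

2568 px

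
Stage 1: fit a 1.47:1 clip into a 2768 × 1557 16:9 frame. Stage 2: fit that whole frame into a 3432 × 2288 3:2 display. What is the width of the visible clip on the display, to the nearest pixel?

2838 px

First fit — 1.47:1 into 2768×1557 spans the height: 2288.79 × 1557.00.
The 16:9 canvas is width-limited in 3432×2288, giving 3432.00 × 1930.50; scale factor 1.2399.
The clip scales with it: width 2288.79 × 1.2399 ≈ 2837.84.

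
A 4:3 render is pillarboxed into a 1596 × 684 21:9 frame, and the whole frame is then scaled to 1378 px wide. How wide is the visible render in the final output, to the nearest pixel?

At 1596×684 the render is height-limited, so width = 684 × 4/3 ≈ 912.00 px.
Scaling 1596 → 1378 is ×0.8634, so the width becomes 912.00 × 0.8634 ≈ 787.43 px.

787 px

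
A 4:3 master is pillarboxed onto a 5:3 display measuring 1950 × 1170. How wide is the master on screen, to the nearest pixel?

Since 1.333 < 1.667, the master is height-limited.
Content width = 1170 × 4/3 ≈ 1560.00 px.

1560 px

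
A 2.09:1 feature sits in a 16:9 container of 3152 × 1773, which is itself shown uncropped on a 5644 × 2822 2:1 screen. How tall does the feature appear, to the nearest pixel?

First fit — 2.09:1 into 3152×1773 spans the width: 3152.00 × 1508.13.
16:9 in 5644×2822: fills the height, so the intermediate becomes 5016.89 × 2822.00 — a scale of ×1.5917.
The feature scales with it: height 1508.13 × 1.5917 ≈ 2400.43.

2400 px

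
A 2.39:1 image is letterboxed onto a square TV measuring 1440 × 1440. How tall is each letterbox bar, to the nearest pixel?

419 px

Since 2.390 > 1.000, the image is width-limited.
The image is 1440 / 2.390 ≈ 602.51 px tall.
Black = 1440 − 602.51 = 837.49 px, or 418.74 per bar.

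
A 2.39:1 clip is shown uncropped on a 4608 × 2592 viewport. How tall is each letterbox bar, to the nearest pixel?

332 px

Since 2.390 > 1.778, the clip is width-limited.
That makes the image 1928.03 px tall (4608 / 2.390).
2592 − 1928.03 = 663.97 px of bars (331.98 each).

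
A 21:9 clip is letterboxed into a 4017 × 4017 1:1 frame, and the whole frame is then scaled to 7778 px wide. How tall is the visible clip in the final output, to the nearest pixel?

3333 px

In the 4017×4017 frame the clip fills the width: height = 4017 × 9/21 ≈ 1721.57 px.
Scaling 4017 → 7778 is ×1.9363, so the height becomes 1721.57 × 1.9363 ≈ 3333.43 px.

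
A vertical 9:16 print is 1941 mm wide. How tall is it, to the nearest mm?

1941·16/9 = 3450.67.

3451 mm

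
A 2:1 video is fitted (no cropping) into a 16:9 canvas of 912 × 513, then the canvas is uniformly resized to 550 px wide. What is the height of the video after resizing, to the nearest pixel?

275 px

At 912×513 the video is width-limited, so height = 912 × 1/2 ≈ 456.00 px.
Resizing to 550 px wide multiplies everything by 0.6031: 456.00 → 275.00 px.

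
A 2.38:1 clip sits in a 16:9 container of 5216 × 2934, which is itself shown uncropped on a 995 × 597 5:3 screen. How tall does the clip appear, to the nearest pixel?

418 px

First fit — 2.38:1 into 5216×2934 spans the width: 5216.00 × 2191.60.
16:9 in 995×597: fills the width, so the intermediate becomes 995.00 × 559.69 — a scale of ×0.1908.
So the clip's height is 2191.60 × 0.1908 ≈ 418.07.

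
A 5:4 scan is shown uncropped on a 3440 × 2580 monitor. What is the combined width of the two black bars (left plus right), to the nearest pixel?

215 px

5:4 (1.250) < 4×3 (1.333), so the scan fills the height.
That makes the image 3225.00 px wide (2580 × 5/4).
3440 − 3225.00 = 215.00 px of bars.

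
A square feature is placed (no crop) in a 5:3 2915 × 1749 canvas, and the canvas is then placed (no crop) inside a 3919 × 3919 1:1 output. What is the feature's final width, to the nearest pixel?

First fit — square into 2915×1749 spans the height: 1749.00 × 1749.00.
The 5:3 canvas is width-limited in 3919×3919, giving 3919.00 × 2351.40; scale factor 1.3444.
The feature scales with it: width 1749.00 × 1.3444 ≈ 2351.40.

2351 px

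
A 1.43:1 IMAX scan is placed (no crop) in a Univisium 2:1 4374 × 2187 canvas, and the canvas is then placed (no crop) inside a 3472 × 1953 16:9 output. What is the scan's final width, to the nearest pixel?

2482 px

1.43:1 IMAX in 4374×2187: fills the height, so the scan is 3127.41 × 2187.00.
Second fit — the Univisium 2:1 canvas into 3472×1953 spans the width: 3472.00 × 1736.00 (×0.7938 from 4374×2187).
Applying the same ×0.7938: 3127.41 → 2482.48.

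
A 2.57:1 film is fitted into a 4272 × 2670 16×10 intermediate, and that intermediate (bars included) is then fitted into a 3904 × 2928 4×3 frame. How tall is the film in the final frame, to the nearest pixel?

2.57:1 in 4272×2670: fills the width, so the film is 4272.00 × 1662.26.
The 16×10 canvas is width-limited in 3904×2928, giving 3904.00 × 2440.00; scale factor 0.9139.
The film scales with it: height 1662.26 × 0.9139 ≈ 1519.07.

1519 px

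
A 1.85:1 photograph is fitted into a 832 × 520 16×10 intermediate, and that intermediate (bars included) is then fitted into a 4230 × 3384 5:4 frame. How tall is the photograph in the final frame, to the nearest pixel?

1.85:1 in 832×520: fills the width, so the photograph is 832.00 × 449.73.
Second fit — the 16×10 canvas into 4230×3384 spans the width: 4230.00 × 2643.75 (×5.0841 from 832×520).
The photograph scales with it: height 449.73 × 5.0841 ≈ 2286.49.

2286 px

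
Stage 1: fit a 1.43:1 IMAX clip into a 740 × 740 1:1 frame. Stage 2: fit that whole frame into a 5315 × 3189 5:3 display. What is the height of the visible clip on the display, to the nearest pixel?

2230 px

First fit — 1.43:1 IMAX into 740×740 spans the width: 740.00 × 517.48.
The 1:1 canvas is height-limited in 5315×3189, giving 3189.00 × 3189.00; scale factor 4.3095.
So the clip's height is 517.48 × 4.3095 ≈ 2230.07.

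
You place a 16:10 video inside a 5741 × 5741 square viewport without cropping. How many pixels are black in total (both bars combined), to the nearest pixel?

16:10 is wider than square, so it spans the full width.
The video is 5741 × 10/16 ≈ 3588.1250 px tall.
Black = 5741 − 3588.1250 = 2152.8750 px.
That's 2152.8750 × 5741 ≈ 12359655 black pixels.

12359655 pixels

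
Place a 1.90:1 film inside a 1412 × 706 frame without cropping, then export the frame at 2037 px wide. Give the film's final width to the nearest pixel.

At 1412×706 the film is height-limited, so width = 706 × 1.900 ≈ 1341.40 px.
Resizing to 2037 px wide multiplies everything by 1.4426: 1341.40 → 1935.15 px.

1935 px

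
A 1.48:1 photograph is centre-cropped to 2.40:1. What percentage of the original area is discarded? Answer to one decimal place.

Going from 1.48:1 to 2.40:1 means cutting height while keeping width.
(1.480)/(2.400) ≈ 0.617 of the area survives, leaving 38.33% discarded.

38.3%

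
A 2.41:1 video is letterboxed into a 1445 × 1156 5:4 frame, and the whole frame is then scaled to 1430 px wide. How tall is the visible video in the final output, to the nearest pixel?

593 px

At 1445×1156 the video is width-limited, so height = 1445 / 2.410 ≈ 599.59 px.
Scaling 1445 → 1430 is ×0.9896, so the height becomes 599.59 × 0.9896 ≈ 593.36 px.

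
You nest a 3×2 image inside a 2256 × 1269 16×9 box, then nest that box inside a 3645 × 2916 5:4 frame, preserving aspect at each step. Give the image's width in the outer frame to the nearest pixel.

3075 px

Inside the 2256×1269 canvas the image is height-limited at 1903.50 × 1269.00.
16×9 in 3645×2916: fills the width, so the intermediate becomes 3645.00 × 2050.31 — a scale of ×1.6157.
So the image's width is 1903.50 × 1.6157 ≈ 3075.47.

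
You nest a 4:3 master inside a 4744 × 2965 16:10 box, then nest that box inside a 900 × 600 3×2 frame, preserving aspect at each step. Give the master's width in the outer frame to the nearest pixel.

750 px

Inside the 4744×2965 canvas the master is height-limited at 3953.33 × 2965.00.
16:10 in 900×600: fills the width, so the intermediate becomes 900.00 × 562.50 — a scale of ×0.1897.
The master scales with it: width 3953.33 × 0.1897 ≈ 750.00.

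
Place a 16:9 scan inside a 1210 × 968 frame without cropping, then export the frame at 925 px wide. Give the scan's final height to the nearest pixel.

In the 1210×968 frame the scan fills the width: height = 1210 × 9/16 ≈ 680.62 px.
The frame scales by 925/1210 = 0.7645; 680.62 × 0.7645 ≈ 520.31 px.

520 px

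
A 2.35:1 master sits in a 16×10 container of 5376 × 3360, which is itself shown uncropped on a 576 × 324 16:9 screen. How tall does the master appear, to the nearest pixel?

221 px

Inside the 5376×3360 canvas the master is width-limited at 5376.00 × 2287.66.
The 16×10 canvas is height-limited in 576×324, giving 518.40 × 324.00; scale factor 0.0964.
The master scales with it: height 2287.66 × 0.0964 ≈ 220.60.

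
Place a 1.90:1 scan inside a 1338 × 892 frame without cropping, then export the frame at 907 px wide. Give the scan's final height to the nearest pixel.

477 px

At 1338×892 the scan is width-limited, so height = 1338 / 1.900 ≈ 704.21 px.
Scaling 1338 → 907 is ×0.6779, so the height becomes 704.21 × 0.6779 ≈ 477.37 px.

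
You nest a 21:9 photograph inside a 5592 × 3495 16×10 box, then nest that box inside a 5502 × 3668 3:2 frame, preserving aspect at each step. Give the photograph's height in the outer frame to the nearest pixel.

2358 px

21:9 in 5592×3495: fills the width, so the photograph is 5592.00 × 2396.57.
The 16×10 canvas is width-limited in 5502×3668, giving 5502.00 × 3438.75; scale factor 0.9839.
So the photograph's height is 2396.57 × 0.9839 ≈ 2358.00.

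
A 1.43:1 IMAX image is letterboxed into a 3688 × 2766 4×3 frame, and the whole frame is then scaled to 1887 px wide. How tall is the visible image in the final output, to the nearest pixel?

1320 px

Fitted into 3688×2766, the image spans the width; its height is 3688 / 1.430 ≈ 2579.02 px.
Resizing to 1887 px wide multiplies everything by 0.5117: 2579.02 → 1319.58 px.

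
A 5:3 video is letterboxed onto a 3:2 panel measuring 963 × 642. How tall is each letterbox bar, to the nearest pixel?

Since 1.667 > 1.500, the video is width-limited.
Content height = 963 × 3/5 ≈ 577.80 px.
642 − 577.80 = 64.20 px of bars (32.10 each).

32 px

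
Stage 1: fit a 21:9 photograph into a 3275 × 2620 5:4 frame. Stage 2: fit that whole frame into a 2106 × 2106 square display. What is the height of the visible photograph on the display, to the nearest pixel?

Inside the 3275×2620 canvas the photograph is width-limited at 3275.00 × 1403.57.
The 5:4 canvas is width-limited in 2106×2106, giving 2106.00 × 1684.80; scale factor 0.6431.
The photograph scales with it: height 1403.57 × 0.6431 ≈ 902.57.

903 px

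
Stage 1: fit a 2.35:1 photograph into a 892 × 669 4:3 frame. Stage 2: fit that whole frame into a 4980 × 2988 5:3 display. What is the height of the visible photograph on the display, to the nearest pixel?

2.35:1 in 892×669: fills the width, so the photograph is 892.00 × 379.57.
The 4:3 canvas is height-limited in 4980×2988, giving 3984.00 × 2988.00; scale factor 4.4664.
Applying the same ×4.4664: 379.57 → 1695.32.

1695 px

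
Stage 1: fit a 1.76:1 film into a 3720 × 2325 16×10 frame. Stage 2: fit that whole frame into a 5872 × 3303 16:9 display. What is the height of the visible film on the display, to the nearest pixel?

Inside the 3720×2325 canvas the film is width-limited at 3720.00 × 2113.64.
16×10 in 5872×3303: fills the height, so the intermediate becomes 5284.80 × 3303.00 — a scale of ×1.4206.
The film scales with it: height 2113.64 × 1.4206 ≈ 3002.73.

3003 px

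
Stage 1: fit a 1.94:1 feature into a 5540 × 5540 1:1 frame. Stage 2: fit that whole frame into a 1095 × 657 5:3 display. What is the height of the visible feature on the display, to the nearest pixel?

339 px

Inside the 5540×5540 canvas the feature is width-limited at 5540.00 × 2855.67.
1:1 in 1095×657: fills the height, so the intermediate becomes 657.00 × 657.00 — a scale of ×0.1186.
Applying the same ×0.1186: 2855.67 → 338.66.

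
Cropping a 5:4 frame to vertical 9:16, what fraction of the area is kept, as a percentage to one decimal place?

45.0%

Going from 5:4 to vertical 9:16 means cutting width while keeping height.
Fraction kept = (0.562)/(1.250) ≈ 45.00%.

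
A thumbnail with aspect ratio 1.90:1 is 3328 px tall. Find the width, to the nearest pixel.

At 1.90:1, 3328 × 1.900 ≈ 6323.20.

6323 px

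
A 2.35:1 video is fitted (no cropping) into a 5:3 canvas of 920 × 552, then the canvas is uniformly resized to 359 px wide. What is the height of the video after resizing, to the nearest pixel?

Fitted into 920×552, the video spans the width; its height is 920 / 2.350 ≈ 391.49 px.
Scaling 920 → 359 is ×0.3902, so the height becomes 391.49 × 0.3902 ≈ 152.77 px.

153 px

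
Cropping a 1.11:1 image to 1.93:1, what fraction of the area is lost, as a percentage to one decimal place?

The width stays; only height is cut (since 1.93:1 is wider than 1.11:1).
Fraction kept = (1.110)/(1.930) ≈ 57.51%, so 42.49% is lost.

42.5%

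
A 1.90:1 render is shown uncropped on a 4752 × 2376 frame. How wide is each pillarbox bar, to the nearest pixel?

119 px

1.90:1 (1.900) < 2:1 (2.000), so the render fills the height.
That makes the image 4514.40 px wide (2376 × 1.900).
4752 − 4514.40 = 237.60 px of bars (118.80 each).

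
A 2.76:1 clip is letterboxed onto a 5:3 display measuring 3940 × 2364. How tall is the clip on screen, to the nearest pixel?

1428 px

2.76:1 (2.760) > 5:3 (1.667), so the clip fills the width.
The clip is 3940 / 2.760 ≈ 1427.54 px tall.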